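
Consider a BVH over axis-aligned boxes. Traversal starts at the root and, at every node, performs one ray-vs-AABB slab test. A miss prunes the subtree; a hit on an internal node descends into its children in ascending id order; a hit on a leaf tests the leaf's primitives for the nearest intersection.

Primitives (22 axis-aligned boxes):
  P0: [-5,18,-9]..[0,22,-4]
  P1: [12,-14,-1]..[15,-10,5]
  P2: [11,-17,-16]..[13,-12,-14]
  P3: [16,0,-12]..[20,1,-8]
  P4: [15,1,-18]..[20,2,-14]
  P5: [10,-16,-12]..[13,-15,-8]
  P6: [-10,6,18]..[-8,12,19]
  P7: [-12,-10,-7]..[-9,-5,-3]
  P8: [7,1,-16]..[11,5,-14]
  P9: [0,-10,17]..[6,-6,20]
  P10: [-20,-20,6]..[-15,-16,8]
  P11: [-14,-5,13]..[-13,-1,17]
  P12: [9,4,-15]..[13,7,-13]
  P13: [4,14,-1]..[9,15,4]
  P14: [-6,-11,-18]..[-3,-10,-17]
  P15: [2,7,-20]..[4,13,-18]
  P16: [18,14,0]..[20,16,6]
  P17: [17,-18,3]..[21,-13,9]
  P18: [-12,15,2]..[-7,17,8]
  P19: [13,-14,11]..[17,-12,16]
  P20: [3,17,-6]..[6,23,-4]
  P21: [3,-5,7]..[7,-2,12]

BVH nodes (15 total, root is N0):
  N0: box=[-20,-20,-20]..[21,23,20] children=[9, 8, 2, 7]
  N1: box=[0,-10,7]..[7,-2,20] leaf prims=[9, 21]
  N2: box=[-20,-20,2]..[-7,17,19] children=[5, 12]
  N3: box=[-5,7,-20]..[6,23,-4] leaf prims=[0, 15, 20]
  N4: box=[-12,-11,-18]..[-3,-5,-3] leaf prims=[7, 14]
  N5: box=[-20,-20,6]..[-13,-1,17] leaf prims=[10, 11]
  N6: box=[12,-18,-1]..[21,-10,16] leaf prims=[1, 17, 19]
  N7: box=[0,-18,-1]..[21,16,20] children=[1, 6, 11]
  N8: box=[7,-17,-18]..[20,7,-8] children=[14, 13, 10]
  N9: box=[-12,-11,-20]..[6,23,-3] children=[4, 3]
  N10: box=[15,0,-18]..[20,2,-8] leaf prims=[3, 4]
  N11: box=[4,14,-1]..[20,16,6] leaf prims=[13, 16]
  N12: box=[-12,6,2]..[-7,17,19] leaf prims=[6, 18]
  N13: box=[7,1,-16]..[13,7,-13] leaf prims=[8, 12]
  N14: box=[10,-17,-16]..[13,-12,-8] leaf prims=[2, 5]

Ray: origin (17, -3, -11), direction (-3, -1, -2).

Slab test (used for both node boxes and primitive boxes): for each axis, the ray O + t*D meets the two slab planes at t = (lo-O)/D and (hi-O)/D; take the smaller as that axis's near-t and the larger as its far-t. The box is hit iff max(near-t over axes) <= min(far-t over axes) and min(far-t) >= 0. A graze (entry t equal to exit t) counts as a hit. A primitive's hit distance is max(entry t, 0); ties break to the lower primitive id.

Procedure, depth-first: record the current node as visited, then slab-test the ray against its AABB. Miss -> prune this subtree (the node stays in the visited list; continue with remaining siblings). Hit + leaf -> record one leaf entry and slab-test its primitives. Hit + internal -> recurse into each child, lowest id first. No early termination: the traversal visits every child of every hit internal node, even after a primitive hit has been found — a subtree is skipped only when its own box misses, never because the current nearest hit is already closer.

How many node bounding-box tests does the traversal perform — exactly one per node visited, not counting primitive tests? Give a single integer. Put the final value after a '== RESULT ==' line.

Traverse from the root:
N0 x:[-4/3,37/3] y:[-26,17] z:[-31/2,9/2] -> hit [-4/3,9/2], descend [2, 7, 8, 9]
  N2 x:[8,37/3] y:[-20,17] z:[-15,-13/2] -> miss, prune
  N7 x:[-4/3,17/3] y:[-19,15] z:[-31/2,-5] -> miss, prune
  N8 x:[-1,10/3] y:[-10,14] z:[-3/2,7/2] -> hit [-1,10/3], descend [10, 13, 14]
    N10 x:[-1,2/3] y:[-5,-3] z:[-3/2,7/2] -> miss, prune
    N13 x:[4/3,10/3] y:[-10,-4] z:[1,5/2] -> miss, prune
    N14 x:[4/3,7/3] y:[9,14] z:[-3/2,5/2] -> miss, prune
  N9 x:[11/3,29/3] y:[-26,8] z:[-4,9/2] -> hit [11/3,9/2], descend [3, 4]
    N3 x:[11/3,22/3] y:[-26,-10] z:[-7/2,9/2] -> miss, prune
    N4 x:[20/3,29/3] y:[2,8] z:[-4,7/2] -> miss, prune

order=[0, 2, 7, 8, 10, 13, 14, 9, 3, 4]  |boxes|=10  |leaves|=0  hit=miss

== RESULT ==
10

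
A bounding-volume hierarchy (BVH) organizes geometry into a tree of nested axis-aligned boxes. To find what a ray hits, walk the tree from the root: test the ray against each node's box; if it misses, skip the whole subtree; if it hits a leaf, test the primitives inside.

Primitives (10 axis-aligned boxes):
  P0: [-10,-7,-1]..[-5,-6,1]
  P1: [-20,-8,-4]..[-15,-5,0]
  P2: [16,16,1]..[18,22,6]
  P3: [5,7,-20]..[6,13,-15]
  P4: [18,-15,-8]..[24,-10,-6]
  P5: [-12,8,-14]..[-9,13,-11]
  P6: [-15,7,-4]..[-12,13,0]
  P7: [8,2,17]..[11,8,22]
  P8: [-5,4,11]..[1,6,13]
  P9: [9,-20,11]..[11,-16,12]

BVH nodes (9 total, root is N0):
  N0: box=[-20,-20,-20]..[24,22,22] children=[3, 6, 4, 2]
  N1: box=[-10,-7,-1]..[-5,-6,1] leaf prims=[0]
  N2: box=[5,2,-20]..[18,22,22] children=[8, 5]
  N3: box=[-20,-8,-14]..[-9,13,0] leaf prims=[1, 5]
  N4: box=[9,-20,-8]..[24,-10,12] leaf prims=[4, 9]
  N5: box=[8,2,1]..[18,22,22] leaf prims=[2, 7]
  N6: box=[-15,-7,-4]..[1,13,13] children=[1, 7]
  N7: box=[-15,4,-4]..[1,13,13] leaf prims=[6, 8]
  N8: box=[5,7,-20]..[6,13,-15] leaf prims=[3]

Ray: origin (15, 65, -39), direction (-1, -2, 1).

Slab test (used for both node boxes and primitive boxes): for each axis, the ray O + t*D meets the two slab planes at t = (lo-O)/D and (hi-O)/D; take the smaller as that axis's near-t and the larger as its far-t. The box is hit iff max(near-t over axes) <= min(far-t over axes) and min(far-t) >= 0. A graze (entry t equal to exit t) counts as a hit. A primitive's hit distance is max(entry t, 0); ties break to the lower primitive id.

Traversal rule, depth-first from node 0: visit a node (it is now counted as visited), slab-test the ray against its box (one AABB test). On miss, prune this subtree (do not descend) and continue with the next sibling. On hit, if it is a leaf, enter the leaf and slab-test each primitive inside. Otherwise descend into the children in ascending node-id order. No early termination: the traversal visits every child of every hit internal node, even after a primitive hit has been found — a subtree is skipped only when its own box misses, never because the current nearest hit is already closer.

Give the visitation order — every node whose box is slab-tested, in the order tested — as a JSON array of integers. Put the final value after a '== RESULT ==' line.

Walk:
N0 x:[-9,35] y:[43/2,85/2] z:[19,61] -> hit [43/2,35], descend [2, 3, 4, 6]
  N2 x:[-3,10] y:[43/2,63/2] z:[19,61] -> miss, prune
  N3 x:[24,35] y:[26,73/2] z:[25,39] -> hit [26,35] leaf, test {P1@t=35, P5@t=26}
  N4 x:[-9,6] y:[75/2,85/2] z:[31,51] -> miss, prune
  N6 x:[14,30] y:[26,36] z:[35,52] -> miss, prune

5 AABB tests over nodes [0, 2, 3, 4, 6]; 1 leaf entered; closest P5.

== RESULT ==
[0, 2, 3, 4, 6]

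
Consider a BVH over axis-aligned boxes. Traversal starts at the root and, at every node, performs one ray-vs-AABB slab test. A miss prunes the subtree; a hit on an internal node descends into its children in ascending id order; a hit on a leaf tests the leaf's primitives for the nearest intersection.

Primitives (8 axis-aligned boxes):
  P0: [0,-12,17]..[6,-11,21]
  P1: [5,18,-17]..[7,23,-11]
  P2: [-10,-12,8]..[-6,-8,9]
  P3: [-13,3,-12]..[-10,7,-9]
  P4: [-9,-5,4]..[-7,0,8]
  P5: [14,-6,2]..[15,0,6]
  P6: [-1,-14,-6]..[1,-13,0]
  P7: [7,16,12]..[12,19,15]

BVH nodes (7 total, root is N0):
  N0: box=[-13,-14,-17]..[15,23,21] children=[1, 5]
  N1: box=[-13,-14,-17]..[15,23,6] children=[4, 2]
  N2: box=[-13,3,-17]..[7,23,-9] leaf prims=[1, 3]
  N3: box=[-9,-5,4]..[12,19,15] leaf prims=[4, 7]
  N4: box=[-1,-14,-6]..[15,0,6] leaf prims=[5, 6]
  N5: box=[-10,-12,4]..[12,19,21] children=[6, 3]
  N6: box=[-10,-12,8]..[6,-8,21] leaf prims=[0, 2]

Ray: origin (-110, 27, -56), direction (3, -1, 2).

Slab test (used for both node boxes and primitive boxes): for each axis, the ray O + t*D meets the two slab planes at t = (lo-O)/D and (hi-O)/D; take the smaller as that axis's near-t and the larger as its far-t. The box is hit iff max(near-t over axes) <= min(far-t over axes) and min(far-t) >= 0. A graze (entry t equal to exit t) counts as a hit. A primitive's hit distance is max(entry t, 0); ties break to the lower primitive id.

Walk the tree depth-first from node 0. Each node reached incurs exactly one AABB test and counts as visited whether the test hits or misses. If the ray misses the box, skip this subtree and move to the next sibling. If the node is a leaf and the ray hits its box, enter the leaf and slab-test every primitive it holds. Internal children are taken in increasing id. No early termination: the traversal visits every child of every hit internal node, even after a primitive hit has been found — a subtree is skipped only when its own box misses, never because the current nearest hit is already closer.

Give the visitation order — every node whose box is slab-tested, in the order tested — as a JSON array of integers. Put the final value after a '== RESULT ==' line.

Traverse from the root:
N0 x:[97/3,125/3] y:[4,41] z:[39/2,77/2] -> hit [97/3,77/2], descend [1, 5]
  N1 x:[97/3,125/3] y:[4,41] z:[39/2,31] -> miss, prune
  N5 x:[100/3,122/3] y:[8,39] z:[30,77/2] -> hit [100/3,77/2], descend [3, 6]
    N3 x:[101/3,122/3] y:[8,32] z:[30,71/2] -> miss, prune
    N6 x:[100/3,116/3] y:[35,39] z:[32,77/2] -> hit [35,77/2] leaf, test {P0@t=38, P2(miss)}

order=[0, 1, 5, 3, 6]  |boxes|=5  |leaves|=1  hit=P0

== RESULT ==
[0, 1, 5, 3, 6]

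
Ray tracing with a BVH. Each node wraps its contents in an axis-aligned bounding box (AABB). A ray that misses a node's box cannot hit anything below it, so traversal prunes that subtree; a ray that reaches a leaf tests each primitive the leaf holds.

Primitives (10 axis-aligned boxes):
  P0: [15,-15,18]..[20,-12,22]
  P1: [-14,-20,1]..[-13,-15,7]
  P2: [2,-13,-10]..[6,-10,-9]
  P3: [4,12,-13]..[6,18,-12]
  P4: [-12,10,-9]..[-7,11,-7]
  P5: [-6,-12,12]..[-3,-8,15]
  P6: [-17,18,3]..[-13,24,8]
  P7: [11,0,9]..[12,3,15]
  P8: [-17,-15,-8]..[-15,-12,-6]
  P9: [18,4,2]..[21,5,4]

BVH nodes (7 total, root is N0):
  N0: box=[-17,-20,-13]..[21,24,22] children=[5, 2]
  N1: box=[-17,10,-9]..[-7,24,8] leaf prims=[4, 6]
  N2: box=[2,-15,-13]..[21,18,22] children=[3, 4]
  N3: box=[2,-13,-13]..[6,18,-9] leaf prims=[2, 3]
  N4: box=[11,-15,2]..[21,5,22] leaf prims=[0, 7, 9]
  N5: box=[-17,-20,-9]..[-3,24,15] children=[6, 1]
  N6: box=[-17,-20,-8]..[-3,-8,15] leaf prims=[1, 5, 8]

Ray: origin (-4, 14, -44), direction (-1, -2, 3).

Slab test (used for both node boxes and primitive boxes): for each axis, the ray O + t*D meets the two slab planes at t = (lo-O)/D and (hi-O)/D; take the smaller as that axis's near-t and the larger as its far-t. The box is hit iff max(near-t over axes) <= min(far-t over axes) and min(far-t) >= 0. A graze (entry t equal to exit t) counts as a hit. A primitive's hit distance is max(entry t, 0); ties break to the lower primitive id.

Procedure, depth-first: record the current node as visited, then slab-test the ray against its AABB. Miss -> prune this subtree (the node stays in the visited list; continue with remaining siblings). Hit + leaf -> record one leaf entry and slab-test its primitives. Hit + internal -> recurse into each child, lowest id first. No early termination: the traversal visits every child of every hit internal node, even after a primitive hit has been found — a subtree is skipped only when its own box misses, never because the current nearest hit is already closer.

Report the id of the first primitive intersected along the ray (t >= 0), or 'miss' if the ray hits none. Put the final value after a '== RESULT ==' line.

Walk:
N0 x:[-25,13] y:[-5,17] z:[31/3,22] -> hit [31/3,13], descend [2, 5]
  N2 x:[-25,-6] y:[-2,29/2] z:[31/3,22] -> miss, prune
  N5 x:[-1,13] y:[-5,17] z:[35/3,59/3] -> hit [35/3,13], descend [1, 6]
    N1 x:[3,13] y:[-5,2] z:[35/3,52/3] -> miss, prune
    N6 x:[-1,13] y:[11,17] z:[12,59/3] -> hit [12,13] leaf, test {P1(miss), P5(miss), P8(miss)}

Visited [0, 2, 5, 1, 6]. Tests: 5 box, 1 leaf. Nearest: miss.

== RESULT ==
miss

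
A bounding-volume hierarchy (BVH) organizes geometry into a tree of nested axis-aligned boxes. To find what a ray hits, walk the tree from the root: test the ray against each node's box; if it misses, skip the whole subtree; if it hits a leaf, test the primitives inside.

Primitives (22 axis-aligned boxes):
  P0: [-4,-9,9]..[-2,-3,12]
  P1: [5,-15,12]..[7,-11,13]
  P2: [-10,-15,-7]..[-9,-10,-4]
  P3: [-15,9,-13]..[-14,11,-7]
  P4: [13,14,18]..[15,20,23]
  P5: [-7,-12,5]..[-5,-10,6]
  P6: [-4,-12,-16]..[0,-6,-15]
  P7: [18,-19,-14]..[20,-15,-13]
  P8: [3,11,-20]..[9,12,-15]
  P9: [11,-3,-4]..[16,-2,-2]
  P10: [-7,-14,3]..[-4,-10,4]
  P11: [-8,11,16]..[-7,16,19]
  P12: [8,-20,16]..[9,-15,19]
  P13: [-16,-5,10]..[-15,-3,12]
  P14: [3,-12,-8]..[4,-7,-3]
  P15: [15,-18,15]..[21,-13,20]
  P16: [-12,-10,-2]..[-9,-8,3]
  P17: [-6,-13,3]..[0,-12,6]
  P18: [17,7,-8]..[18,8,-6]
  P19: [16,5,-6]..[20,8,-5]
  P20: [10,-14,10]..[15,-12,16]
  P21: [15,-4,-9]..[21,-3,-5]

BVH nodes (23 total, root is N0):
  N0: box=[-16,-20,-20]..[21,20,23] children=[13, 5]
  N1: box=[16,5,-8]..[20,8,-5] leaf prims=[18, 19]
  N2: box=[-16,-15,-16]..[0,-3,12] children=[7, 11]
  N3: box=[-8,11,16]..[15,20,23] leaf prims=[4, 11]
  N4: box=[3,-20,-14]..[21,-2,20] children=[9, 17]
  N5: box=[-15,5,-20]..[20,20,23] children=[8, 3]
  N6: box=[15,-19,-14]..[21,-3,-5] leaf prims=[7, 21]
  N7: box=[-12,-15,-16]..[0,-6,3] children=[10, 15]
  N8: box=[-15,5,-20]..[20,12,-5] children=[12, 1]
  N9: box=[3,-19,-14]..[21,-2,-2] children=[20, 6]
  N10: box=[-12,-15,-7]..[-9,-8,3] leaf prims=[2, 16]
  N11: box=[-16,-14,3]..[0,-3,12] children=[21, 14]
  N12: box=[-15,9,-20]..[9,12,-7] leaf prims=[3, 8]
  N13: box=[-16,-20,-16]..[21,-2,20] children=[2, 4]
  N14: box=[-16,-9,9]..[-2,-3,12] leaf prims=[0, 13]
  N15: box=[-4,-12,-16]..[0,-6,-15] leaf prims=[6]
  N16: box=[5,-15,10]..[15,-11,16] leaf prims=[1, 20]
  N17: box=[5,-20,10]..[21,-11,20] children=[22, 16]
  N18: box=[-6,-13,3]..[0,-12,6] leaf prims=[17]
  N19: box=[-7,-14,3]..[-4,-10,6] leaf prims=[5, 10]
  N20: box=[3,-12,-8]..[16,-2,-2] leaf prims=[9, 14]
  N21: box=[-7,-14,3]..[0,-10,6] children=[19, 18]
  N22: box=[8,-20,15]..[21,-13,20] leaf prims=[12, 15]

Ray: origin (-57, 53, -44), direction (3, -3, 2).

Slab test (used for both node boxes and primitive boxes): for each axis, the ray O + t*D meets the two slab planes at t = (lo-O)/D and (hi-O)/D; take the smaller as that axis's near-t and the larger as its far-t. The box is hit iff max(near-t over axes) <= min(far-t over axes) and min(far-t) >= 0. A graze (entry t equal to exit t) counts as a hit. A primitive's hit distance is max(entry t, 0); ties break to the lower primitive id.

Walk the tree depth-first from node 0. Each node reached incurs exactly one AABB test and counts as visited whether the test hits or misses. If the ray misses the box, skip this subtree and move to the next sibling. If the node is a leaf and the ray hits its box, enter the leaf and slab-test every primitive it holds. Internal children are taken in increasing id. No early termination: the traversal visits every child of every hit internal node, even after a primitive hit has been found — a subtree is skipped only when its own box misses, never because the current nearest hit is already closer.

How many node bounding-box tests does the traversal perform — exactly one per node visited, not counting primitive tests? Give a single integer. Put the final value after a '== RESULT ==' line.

Walk:
N0 x:[41/3,26] y:[11,73/3] z:[12,67/2] -> hit [41/3,73/3], descend [5, 13]
  N5 x:[14,77/3] y:[11,16] z:[12,67/2] -> hit [14,16], descend [3, 8]
    N3 x:[49/3,24] y:[11,14] z:[30,67/2] -> miss, prune
    N8 x:[14,77/3] y:[41/3,16] z:[12,39/2] -> hit [14,16], descend [1, 12]
      N1 x:[73/3,77/3] y:[15,16] z:[18,39/2] -> miss, prune
      N12 x:[14,22] y:[41/3,44/3] z:[12,37/2] -> hit [14,44/3] leaf, test {P3(miss), P8(miss)}
  N13 x:[41/3,26] y:[55/3,73/3] z:[14,32] -> hit [55/3,73/3], descend [2, 4]
    N2 x:[41/3,19] y:[56/3,68/3] z:[14,28] -> hit [56/3,19], descend [7, 11]
      N7 x:[15,19] y:[59/3,68/3] z:[14,47/2] -> miss, prune
      N11 x:[41/3,19] y:[56/3,67/3] z:[47/2,28] -> miss, prune
    N4 x:[20,26] y:[55/3,73/3] z:[15,32] -> hit [20,73/3], descend [9, 17]
      N9 x:[20,26] y:[55/3,24] z:[15,21] -> hit [20,21], descend [6, 20]
        N6 x:[24,26] y:[56/3,24] z:[15,39/2] -> miss, prune
        N20 x:[20,73/3] y:[55/3,65/3] z:[18,21] -> hit [20,21] leaf, test {P9(miss), P14@t=20}
      N17 x:[62/3,26] y:[64/3,73/3] z:[27,32] -> miss, prune

15 AABB tests over nodes [0, 5, 3, 8, 1, 12, 13, 2, 7, 11, 4, 9, 6, 20, 17]; 2 leaves entered; closest P14.

== RESULT ==
15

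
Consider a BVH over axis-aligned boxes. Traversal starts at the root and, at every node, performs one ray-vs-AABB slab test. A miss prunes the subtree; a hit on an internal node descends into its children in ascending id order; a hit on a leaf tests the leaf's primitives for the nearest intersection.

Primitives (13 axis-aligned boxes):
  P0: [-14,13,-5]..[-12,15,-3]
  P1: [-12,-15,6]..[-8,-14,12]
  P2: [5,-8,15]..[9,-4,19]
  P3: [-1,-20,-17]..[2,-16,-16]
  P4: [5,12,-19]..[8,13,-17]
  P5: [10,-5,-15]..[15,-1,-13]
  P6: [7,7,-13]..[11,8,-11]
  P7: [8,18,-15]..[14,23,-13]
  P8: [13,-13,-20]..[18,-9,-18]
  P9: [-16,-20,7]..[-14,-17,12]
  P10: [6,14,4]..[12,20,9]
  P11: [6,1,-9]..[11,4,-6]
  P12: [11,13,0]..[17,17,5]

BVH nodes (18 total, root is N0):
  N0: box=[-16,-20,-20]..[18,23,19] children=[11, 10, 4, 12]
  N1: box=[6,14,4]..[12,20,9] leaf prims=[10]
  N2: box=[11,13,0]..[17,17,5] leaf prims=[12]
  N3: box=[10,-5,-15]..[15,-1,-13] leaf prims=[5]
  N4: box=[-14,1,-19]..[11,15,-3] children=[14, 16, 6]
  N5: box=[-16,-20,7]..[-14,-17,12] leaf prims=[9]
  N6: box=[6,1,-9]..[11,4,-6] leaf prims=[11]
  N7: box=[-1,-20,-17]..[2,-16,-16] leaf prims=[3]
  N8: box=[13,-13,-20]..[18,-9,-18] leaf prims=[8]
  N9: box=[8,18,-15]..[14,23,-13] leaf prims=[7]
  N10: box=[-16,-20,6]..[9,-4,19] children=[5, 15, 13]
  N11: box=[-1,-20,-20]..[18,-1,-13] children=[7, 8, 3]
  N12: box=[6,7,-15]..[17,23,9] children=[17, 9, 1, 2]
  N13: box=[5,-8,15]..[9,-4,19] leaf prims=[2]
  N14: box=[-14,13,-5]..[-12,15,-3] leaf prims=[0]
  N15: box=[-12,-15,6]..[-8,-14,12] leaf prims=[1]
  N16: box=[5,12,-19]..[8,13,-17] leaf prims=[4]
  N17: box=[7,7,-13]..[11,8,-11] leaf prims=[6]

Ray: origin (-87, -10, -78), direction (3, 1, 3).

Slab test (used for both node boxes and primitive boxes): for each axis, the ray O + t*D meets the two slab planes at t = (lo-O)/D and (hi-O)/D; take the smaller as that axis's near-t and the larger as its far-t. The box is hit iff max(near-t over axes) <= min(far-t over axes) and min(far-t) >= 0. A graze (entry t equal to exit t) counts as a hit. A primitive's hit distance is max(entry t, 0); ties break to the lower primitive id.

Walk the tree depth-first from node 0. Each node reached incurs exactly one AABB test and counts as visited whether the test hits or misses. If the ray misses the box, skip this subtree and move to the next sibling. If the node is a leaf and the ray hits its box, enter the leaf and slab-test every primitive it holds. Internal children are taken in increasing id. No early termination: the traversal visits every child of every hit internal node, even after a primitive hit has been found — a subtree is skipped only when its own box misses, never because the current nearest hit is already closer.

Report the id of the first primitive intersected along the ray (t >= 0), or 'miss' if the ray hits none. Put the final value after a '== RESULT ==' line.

Walk:
N0 x:[71/3,35] y:[-10,33] z:[58/3,97/3] -> hit [71/3,97/3], descend [4, 10, 11, 12]
  N4 x:[73/3,98/3] y:[11,25] z:[59/3,25] -> hit [73/3,25], descend [6, 14, 16]
    N6 x:[31,98/3] y:[11,14] z:[23,24] -> miss, prune
    N14 x:[73/3,25] y:[23,25] z:[73/3,25] -> hit [73/3,25] leaf, test {P0@t=73/3}
    N16 x:[92/3,95/3] y:[22,23] z:[59/3,61/3] -> miss, prune
  N10 x:[71/3,32] y:[-10,6] z:[28,97/3] -> miss, prune
  N11 x:[86/3,35] y:[-10,9] z:[58/3,65/3] -> miss, prune
  N12 x:[31,104/3] y:[17,33] z:[21,29] -> miss, prune

order=[0, 4, 6, 14, 16, 10, 11, 12]  |boxes|=8  |leaves|=1  hit=P0

== RESULT ==
0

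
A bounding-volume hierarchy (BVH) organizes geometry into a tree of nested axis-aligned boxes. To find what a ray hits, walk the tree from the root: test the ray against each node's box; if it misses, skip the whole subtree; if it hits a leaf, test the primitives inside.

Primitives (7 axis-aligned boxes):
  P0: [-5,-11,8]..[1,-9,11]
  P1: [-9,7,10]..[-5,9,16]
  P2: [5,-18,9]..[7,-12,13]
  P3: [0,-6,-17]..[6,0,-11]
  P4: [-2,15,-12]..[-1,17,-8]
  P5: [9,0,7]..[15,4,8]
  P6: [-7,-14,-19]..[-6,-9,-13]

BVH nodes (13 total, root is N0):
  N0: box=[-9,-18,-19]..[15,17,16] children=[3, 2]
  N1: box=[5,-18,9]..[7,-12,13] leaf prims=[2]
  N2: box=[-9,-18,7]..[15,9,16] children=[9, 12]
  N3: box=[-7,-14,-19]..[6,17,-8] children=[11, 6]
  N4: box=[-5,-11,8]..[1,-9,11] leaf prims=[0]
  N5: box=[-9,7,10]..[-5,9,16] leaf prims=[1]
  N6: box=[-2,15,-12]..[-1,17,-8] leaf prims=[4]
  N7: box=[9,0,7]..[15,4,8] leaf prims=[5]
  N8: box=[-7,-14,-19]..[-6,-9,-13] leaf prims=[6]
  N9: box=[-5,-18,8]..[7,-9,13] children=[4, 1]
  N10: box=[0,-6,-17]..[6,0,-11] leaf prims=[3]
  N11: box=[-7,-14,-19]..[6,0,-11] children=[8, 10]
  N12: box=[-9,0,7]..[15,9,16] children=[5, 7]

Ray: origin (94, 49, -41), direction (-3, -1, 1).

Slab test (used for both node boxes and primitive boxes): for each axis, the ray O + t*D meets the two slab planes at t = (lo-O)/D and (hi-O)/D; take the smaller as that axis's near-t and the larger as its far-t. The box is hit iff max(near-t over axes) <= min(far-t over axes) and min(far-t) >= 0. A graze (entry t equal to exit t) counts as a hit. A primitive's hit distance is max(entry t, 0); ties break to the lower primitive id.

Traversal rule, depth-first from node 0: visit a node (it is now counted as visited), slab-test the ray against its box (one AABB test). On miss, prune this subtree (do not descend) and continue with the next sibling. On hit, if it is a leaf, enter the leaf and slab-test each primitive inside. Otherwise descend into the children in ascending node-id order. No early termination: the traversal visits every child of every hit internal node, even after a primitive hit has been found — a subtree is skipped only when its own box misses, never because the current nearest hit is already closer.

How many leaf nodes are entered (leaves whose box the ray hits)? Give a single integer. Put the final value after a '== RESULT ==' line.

Traverse from the root:
N0 x:[79/3,103/3] y:[32,67] z:[22,57] -> hit [32,103/3], descend [2, 3]
  N2 x:[79/3,103/3] y:[40,67] z:[48,57] -> miss, prune
  N3 x:[88/3,101/3] y:[32,63] z:[22,33] -> hit [32,33], descend [6, 11]
    N6 x:[95/3,32] y:[32,34] z:[29,33] -> hit [32,32] leaf, test {P4@t=32}
    N11 x:[88/3,101/3] y:[49,63] z:[22,30] -> miss, prune

Summary -> nodes [0, 2, 3, 6, 11]; box-tests=5; leaf-entries=1; first=P4

== RESULT ==
1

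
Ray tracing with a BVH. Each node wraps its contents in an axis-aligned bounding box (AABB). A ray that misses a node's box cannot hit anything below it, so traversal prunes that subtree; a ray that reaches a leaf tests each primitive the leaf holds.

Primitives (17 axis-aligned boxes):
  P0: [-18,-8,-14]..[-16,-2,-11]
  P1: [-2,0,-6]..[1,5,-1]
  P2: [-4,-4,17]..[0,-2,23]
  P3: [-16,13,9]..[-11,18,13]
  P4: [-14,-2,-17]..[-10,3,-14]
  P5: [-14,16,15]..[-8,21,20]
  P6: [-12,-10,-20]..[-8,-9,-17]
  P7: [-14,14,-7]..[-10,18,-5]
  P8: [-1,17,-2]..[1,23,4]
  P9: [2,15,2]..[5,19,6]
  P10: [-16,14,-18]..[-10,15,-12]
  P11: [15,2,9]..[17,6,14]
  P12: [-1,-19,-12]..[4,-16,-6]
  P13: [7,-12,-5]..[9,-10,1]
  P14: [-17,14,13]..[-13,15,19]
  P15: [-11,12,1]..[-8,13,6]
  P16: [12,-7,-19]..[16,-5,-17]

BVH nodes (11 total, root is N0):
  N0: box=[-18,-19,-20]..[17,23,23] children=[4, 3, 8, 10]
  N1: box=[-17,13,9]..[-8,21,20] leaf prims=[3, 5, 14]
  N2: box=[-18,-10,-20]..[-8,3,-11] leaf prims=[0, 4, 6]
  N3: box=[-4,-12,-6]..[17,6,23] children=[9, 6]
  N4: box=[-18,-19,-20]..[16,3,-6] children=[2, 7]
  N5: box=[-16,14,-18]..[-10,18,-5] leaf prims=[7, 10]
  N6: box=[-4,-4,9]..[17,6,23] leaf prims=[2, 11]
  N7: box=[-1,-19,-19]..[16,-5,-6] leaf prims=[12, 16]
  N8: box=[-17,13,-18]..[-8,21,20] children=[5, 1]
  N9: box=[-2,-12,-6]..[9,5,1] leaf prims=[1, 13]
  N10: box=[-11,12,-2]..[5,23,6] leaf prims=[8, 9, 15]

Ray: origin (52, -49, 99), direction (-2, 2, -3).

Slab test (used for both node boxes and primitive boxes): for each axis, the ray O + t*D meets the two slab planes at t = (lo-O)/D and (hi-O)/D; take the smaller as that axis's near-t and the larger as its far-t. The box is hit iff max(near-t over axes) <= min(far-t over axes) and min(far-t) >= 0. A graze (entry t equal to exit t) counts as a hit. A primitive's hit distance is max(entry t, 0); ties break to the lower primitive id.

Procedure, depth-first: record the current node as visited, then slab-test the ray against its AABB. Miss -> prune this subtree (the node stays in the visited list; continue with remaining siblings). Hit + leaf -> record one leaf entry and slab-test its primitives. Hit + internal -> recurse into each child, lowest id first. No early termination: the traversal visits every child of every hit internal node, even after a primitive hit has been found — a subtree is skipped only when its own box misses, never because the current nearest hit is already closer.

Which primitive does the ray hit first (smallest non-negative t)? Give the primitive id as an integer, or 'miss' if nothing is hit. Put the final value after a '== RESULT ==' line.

Traverse from the root:
N0 x:[35/2,35] y:[15,36] z:[76/3,119/3] -> hit [76/3,35], descend [3, 4, 8, 10]
  N3 x:[35/2,28] y:[37/2,55/2] z:[76/3,35] -> hit [76/3,55/2], descend [6, 9]
    N6 x:[35/2,28] y:[45/2,55/2] z:[76/3,30] -> hit [76/3,55/2] leaf, test {P2(miss), P11(miss)}
    N9 x:[43/2,27] y:[37/2,27] z:[98/3,35] -> miss, prune
  N4 x:[18,35] y:[15,26] z:[35,119/3] -> miss, prune
  N8 x:[30,69/2] y:[31,35] z:[79/3,39] -> hit [31,69/2], descend [1, 5]
    N1 x:[30,69/2] y:[31,35] z:[79/3,30] -> miss, prune
    N5 x:[31,34] y:[63/2,67/2] z:[104/3,39] -> miss, prune
  N10 x:[47/2,63/2] y:[61/2,36] z:[31,101/3] -> hit [31,63/2] leaf, test {P8(miss), P9(miss), P15@t=31}

Summary -> nodes [0, 3, 6, 9, 4, 8, 1, 5, 10]; box-tests=9; leaf-entries=2; first=P15

== RESULT ==
15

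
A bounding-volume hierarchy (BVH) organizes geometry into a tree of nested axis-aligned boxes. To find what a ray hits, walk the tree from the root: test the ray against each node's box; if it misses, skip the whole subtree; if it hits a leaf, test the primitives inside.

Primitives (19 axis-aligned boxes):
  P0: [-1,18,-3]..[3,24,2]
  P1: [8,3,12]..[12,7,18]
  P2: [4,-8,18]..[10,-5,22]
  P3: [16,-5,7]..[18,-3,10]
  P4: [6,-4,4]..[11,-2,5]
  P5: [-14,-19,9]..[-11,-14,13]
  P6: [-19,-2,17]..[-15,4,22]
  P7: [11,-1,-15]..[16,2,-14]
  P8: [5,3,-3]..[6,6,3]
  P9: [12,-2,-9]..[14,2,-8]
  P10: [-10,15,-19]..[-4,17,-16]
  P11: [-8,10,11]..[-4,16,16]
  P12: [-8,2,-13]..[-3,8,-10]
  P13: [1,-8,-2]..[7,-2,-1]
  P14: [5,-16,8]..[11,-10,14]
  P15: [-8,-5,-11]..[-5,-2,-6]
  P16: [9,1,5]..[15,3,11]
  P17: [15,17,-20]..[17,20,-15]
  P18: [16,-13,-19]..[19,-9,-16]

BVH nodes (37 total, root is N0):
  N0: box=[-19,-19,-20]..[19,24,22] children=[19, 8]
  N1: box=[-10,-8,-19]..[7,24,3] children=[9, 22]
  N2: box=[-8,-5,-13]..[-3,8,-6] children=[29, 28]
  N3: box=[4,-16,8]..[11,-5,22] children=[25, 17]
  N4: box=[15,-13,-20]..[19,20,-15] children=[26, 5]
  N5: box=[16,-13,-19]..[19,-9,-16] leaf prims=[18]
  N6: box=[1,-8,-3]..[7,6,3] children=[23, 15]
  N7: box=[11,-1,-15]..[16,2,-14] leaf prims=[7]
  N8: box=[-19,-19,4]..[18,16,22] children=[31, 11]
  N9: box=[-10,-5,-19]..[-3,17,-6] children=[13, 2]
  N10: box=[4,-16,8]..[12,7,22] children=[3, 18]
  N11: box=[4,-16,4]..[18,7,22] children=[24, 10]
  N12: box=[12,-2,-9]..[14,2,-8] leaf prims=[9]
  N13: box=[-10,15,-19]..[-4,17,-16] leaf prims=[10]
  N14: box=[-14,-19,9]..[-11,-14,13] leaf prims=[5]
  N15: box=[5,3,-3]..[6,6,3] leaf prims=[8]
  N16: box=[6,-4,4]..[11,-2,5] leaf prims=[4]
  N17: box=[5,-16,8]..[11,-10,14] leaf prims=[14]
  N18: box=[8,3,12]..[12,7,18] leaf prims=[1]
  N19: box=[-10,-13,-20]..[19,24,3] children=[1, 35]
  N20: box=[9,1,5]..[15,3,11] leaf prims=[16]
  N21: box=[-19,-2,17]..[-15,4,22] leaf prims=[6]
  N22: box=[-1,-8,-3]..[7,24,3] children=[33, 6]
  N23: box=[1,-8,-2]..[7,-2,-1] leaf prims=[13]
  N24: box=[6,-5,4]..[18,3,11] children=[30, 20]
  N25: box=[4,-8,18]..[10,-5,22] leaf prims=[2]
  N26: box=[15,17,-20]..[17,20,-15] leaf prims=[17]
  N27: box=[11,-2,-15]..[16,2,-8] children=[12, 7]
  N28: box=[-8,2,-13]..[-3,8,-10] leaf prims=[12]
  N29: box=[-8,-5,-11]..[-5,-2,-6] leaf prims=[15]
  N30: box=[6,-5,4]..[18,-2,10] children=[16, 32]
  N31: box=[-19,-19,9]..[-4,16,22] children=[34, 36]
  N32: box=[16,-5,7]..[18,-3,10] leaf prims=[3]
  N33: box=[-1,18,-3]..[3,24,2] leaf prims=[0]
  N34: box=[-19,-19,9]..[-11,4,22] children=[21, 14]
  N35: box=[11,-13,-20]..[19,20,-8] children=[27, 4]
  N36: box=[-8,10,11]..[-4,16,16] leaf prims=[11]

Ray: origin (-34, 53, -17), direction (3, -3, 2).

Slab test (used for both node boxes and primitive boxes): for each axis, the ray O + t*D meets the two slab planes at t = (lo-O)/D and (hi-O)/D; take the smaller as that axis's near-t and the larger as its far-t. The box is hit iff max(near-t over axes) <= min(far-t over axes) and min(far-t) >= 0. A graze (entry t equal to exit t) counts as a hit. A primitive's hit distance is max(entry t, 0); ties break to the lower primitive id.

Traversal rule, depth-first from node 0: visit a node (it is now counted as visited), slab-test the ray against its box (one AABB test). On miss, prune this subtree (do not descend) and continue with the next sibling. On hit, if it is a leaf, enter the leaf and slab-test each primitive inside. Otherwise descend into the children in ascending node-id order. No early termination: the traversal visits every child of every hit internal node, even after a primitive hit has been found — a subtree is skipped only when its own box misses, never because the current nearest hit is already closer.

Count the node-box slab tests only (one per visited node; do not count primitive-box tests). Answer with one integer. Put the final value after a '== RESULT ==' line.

Trace the traversal:
N0 x:[5,53/3] y:[29/3,24] z:[-3/2,39/2] -> hit [29/3,53/3], descend [8, 19]
  N8 x:[5,52/3] y:[37/3,24] z:[21/2,39/2] -> hit [37/3,52/3], descend [11, 31]
    N11 x:[38/3,52/3] y:[46/3,23] z:[21/2,39/2] -> hit [46/3,52/3], descend [10, 24]
      N10 x:[38/3,46/3] y:[46/3,23] z:[25/2,39/2] -> hit [46/3,46/3], descend [3, 18]
        N3 x:[38/3,15] y:[58/3,23] z:[25/2,39/2] -> miss, prune
        N18 x:[14,46/3] y:[46/3,50/3] z:[29/2,35/2] -> hit [46/3,46/3] leaf, test {P1@t=46/3}
      N24 x:[40/3,52/3] y:[50/3,58/3] z:[21/2,14] -> miss, prune
    N31 x:[5,10] y:[37/3,24] z:[13,39/2] -> miss, prune
  N19 x:[8,53/3] y:[29/3,22] z:[-3/2,10] -> hit [29/3,10], descend [1, 35]
    N1 x:[8,41/3] y:[29/3,61/3] z:[-1,10] -> hit [29/3,10], descend [9, 22]
      N9 x:[8,31/3] y:[12,58/3] z:[-1,11/2] -> miss, prune
      N22 x:[11,41/3] y:[29/3,61/3] z:[7,10] -> miss, prune
    N35 x:[15,53/3] y:[11,22] z:[-3/2,9/2] -> miss, prune

order=[0, 8, 11, 10, 3, 18, 24, 31, 19, 1, 9, 22, 35]  |boxes|=13  |leaves|=1  hit=P1

== RESULT ==
13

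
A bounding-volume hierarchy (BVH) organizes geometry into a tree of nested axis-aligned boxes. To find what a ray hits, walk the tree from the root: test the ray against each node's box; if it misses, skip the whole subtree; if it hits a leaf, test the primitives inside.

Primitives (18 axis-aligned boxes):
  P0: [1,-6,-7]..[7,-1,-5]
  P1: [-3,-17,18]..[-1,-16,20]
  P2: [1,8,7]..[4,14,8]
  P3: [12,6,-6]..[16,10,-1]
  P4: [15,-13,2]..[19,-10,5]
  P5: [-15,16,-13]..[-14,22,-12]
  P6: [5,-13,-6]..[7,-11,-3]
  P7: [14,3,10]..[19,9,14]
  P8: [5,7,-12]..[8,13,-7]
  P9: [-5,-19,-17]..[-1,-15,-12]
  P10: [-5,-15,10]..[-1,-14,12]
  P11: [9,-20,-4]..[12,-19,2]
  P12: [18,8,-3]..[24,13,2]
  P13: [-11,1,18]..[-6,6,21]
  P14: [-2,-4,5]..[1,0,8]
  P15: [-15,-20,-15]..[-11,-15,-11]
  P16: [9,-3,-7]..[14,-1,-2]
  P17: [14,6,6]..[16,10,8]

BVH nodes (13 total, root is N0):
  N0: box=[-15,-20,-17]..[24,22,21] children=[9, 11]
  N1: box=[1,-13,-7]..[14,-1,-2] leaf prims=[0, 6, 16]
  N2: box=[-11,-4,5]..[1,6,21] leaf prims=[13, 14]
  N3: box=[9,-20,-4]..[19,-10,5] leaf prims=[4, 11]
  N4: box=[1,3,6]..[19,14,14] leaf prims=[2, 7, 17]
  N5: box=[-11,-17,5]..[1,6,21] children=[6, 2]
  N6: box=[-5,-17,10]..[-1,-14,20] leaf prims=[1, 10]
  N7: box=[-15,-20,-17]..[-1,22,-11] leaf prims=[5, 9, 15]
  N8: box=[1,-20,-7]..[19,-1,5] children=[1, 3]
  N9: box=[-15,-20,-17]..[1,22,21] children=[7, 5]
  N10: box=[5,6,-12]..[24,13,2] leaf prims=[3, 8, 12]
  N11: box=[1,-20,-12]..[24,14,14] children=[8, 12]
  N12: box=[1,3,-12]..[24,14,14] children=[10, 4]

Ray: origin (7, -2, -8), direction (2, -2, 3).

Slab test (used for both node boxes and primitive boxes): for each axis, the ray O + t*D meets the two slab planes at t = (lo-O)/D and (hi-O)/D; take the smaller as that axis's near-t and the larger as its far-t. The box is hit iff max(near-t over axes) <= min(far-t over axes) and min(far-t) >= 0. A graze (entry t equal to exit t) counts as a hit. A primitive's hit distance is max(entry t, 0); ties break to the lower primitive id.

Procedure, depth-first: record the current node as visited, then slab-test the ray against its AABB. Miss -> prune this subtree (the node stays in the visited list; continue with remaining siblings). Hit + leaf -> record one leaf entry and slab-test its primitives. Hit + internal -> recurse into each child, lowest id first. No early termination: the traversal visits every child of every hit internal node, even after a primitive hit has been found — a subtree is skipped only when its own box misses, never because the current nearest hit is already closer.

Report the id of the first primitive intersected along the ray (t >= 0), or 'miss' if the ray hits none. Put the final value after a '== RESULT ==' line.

Walk:
N0 x:[-11,17/2] y:[-12,9] z:[-3,29/3] -> hit [-3,17/2], descend [9, 11]
  N9 x:[-11,-3] y:[-12,9] z:[-3,29/3] -> miss, prune
  N11 x:[-3,17/2] y:[-8,9] z:[-4/3,22/3] -> hit [-4/3,22/3], descend [8, 12]
    N8 x:[-3,6] y:[-1/2,9] z:[1/3,13/3] -> hit [1/3,13/3], descend [1, 3]
      N1 x:[-3,7/2] y:[-1/2,11/2] z:[1/3,2] -> hit [1/3,2] leaf, test {P0(miss), P6(miss), P16(miss)}
      N3 x:[1,6] y:[4,9] z:[4/3,13/3] -> hit [4,13/3] leaf, test {P4@t=4, P11(miss)}
    N12 x:[-3,17/2] y:[-8,-5/2] z:[-4/3,22/3] -> miss, prune

Summary -> nodes [0, 9, 11, 8, 1, 3, 12]; box-tests=7; leaf-entries=2; first=P4

== RESULT ==
4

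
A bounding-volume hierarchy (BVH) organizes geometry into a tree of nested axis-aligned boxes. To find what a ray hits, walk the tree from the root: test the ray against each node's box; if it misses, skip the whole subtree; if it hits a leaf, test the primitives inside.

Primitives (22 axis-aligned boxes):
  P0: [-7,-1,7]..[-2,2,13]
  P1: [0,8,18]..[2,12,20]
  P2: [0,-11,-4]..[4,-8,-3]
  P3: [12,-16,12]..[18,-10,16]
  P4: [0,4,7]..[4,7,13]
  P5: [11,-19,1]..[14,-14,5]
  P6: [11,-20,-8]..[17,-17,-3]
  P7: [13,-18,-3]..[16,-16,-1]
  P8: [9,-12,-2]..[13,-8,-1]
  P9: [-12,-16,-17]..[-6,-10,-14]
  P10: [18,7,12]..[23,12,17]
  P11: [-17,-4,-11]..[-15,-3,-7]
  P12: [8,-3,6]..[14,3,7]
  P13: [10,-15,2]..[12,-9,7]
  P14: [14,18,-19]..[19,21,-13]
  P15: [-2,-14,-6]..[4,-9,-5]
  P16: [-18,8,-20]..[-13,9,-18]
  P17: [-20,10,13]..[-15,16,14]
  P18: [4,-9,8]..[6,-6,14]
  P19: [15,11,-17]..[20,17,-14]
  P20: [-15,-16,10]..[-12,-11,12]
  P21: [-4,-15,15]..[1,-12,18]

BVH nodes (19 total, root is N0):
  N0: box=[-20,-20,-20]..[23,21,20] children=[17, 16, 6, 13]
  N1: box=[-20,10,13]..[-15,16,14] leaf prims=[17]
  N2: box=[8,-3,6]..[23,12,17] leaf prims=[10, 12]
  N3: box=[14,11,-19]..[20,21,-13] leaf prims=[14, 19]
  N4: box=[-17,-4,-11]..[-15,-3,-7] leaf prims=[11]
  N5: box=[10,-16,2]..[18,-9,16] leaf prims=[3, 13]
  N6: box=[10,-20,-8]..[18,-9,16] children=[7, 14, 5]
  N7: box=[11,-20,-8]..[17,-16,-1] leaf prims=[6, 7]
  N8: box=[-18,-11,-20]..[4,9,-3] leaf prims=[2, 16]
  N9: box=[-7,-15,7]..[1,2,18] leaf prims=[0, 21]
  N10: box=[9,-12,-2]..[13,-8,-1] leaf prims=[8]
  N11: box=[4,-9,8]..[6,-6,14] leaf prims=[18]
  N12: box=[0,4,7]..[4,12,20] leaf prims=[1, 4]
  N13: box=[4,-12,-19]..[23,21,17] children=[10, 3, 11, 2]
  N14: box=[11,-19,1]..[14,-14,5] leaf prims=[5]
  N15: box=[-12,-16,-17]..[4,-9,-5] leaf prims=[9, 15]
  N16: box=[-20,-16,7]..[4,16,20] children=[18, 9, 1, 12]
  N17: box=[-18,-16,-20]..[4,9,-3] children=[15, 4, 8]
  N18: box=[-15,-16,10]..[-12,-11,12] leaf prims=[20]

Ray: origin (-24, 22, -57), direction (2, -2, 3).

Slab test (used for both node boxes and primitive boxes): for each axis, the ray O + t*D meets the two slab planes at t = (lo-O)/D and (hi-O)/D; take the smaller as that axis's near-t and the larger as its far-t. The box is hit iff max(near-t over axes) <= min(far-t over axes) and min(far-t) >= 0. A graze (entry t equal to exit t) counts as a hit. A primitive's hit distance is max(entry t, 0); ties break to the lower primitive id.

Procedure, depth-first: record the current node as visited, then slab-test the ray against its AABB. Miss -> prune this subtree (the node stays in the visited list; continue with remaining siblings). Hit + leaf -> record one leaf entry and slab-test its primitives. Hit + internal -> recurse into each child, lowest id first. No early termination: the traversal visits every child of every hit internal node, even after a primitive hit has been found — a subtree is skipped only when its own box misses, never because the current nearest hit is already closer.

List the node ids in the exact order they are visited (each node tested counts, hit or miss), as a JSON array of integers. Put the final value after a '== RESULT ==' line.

Trace the traversal:
N0 x:[2,47/2] y:[1/2,21] z:[37/3,77/3] -> hit [37/3,21], descend [6, 13, 16, 17]
  N6 x:[17,21] y:[31/2,21] z:[49/3,73/3] -> hit [17,21], descend [5, 7, 14]
    N5 x:[17,21] y:[31/2,19] z:[59/3,73/3] -> miss, prune
    N7 x:[35/2,41/2] y:[19,21] z:[49/3,56/3] -> miss, prune
    N14 x:[35/2,19] y:[18,41/2] z:[58/3,62/3] -> miss, prune
  N13 x:[14,47/2] y:[1/2,17] z:[38/3,74/3] -> hit [14,17], descend [2, 3, 10, 11]
    N2 x:[16,47/2] y:[5,25/2] z:[21,74/3] -> miss, prune
    N3 x:[19,22] y:[1/2,11/2] z:[38/3,44/3] -> miss, prune
    N10 x:[33/2,37/2] y:[15,17] z:[55/3,56/3] -> miss, prune
    N11 x:[14,15] y:[14,31/2] z:[65/3,71/3] -> miss, prune
  N16 x:[2,14] y:[3,19] z:[64/3,77/3] -> miss, prune
  N17 x:[3,14] y:[13/2,19] z:[37/3,18] -> hit [37/3,14], descend [4, 8, 15]
    N4 x:[7/2,9/2] y:[25/2,13] z:[46/3,50/3] -> miss, prune
    N8 x:[3,14] y:[13/2,33/2] z:[37/3,18] -> hit [37/3,14] leaf, test {P2(miss), P16(miss)}
    N15 x:[6,14] y:[31/2,19] z:[40/3,52/3] -> miss, prune

order=[0, 6, 5, 7, 14, 13, 2, 3, 10, 11, 16, 17, 4, 8, 15]  |boxes|=15  |leaves|=1  hit=miss

== RESULT ==
[0, 6, 5, 7, 14, 13, 2, 3, 10, 11, 16, 17, 4, 8, 15]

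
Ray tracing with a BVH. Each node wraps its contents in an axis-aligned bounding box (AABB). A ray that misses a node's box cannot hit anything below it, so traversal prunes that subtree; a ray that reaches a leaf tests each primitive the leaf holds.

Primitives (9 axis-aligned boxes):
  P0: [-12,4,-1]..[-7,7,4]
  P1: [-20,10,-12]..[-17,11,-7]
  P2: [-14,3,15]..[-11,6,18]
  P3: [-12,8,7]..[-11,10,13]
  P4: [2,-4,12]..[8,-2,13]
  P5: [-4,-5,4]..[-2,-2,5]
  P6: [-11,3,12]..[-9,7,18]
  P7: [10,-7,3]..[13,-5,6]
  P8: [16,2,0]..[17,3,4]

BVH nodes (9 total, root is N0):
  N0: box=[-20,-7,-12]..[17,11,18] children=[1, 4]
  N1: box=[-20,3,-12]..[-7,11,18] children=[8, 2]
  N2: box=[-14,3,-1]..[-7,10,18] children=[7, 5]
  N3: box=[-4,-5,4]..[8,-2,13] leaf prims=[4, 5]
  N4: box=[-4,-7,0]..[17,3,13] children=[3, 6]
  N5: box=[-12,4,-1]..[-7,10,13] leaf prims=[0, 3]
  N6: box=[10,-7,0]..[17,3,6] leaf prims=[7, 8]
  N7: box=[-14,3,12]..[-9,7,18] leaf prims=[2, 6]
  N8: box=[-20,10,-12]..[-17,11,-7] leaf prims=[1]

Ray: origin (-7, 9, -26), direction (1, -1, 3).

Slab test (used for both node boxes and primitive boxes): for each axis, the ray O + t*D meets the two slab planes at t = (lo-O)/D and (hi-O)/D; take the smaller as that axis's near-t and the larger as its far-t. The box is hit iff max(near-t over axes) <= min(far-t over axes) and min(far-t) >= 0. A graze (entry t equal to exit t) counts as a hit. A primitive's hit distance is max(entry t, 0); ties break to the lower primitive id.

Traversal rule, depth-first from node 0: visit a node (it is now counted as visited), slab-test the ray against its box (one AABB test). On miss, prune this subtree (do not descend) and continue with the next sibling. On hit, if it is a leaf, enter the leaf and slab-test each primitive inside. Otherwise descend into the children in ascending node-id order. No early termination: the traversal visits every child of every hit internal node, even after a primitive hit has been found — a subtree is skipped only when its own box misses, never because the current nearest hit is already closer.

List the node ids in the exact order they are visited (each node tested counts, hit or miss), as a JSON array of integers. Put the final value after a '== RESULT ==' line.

Walk:
N0 x:[-13,24] y:[-2,16] z:[14/3,44/3] -> hit [14/3,44/3], descend [1, 4]
  N1 x:[-13,0] y:[-2,6] z:[14/3,44/3] -> miss, prune
  N4 x:[3,24] y:[6,16] z:[26/3,13] -> hit [26/3,13], descend [3, 6]
    N3 x:[3,15] y:[11,14] z:[10,13] -> hit [11,13] leaf, test {P4@t=38/3, P5(miss)}
    N6 x:[17,24] y:[6,16] z:[26/3,32/3] -> miss, prune

Summary -> nodes [0, 1, 4, 3, 6]; box-tests=5; leaf-entries=1; first=P4

== RESULT ==
[0, 1, 4, 3, 6]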